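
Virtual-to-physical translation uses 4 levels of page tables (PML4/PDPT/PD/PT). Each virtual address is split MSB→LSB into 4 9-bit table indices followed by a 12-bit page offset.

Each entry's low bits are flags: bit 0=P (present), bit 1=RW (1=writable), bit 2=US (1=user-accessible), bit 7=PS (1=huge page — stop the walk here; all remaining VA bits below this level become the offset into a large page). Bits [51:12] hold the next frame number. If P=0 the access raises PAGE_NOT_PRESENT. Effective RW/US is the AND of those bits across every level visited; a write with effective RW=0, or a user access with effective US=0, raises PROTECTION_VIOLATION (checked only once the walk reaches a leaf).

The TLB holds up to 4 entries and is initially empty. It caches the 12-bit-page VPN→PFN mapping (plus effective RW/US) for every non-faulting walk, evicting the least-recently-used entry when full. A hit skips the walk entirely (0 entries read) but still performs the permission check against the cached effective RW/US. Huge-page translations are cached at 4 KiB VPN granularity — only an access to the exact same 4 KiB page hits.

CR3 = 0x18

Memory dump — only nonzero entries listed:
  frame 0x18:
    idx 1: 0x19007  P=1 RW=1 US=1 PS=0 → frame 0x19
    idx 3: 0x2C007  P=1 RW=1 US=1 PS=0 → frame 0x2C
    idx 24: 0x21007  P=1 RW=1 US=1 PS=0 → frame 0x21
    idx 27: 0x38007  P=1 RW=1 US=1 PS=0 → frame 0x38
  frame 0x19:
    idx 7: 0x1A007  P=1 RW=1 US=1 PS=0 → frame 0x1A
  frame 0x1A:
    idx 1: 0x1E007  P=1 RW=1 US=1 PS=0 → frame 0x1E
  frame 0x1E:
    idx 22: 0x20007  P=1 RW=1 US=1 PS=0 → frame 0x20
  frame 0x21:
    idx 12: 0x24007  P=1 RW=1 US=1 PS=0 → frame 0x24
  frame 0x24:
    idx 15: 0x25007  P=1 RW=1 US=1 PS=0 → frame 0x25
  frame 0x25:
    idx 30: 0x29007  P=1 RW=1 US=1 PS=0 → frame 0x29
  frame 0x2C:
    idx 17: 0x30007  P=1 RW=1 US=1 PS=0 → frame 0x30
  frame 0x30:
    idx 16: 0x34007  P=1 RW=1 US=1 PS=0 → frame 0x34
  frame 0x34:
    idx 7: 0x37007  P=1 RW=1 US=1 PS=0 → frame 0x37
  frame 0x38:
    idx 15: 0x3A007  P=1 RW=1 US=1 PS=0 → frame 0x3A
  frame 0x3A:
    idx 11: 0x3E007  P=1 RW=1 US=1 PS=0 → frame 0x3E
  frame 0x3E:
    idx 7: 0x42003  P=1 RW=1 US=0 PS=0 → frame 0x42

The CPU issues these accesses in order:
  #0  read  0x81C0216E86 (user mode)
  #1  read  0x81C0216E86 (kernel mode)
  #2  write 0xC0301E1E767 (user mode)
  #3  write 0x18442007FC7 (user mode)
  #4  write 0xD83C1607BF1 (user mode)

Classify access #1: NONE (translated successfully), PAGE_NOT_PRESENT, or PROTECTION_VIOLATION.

Trace:
#0 VA=0x81C0216E86 (r,user):
  L0 @0x18[1] → 0x19007  P=1,RW=1,US=1,PS=0
  L1 @0x19[7] → 0x1A007  P=1,RW=1,US=1,PS=0
  L2 @0x1A[1] → 0x1E007  P=1,RW=1,US=1,PS=0
  L3 @0x1E[22] → 0x20007  P=1,RW=1,US=1,PS=0
  ⇒ phys 0x20E86  [4 reads]
#1 VA=0x81C0216E86 (r,kernel):
  TLB hit vpn=0x81C0216 → PA=0x20E86
#2 VA=0xC0301E1E767 (w,user):
  L0 @0x18[24] → 0x21007  P=1,RW=1,US=1,PS=0
  L1 @0x21[12] → 0x24007  P=1,RW=1,US=1,PS=0
  L2 @0x24[15] → 0x25007  P=1,RW=1,US=1,PS=0
  L3 @0x25[30] → 0x29007  P=1,RW=1,US=1,PS=0
  ⇒ phys 0x29767  [4 reads]
#3 VA=0x18442007FC7 (w,user):
  L0 @0x18[3] → 0x2C007  P=1,RW=1,US=1,PS=0
  L1 @0x2C[17] → 0x30007  P=1,RW=1,US=1,PS=0
  L2 @0x30[16] → 0x34007  P=1,RW=1,US=1,PS=0
  L3 @0x34[7] → 0x37007  P=1,RW=1,US=1,PS=0
  ⇒ phys 0x37FC7  [4 reads]
#4 VA=0xD83C1607BF1 (w,user):
  L0 @0x18[27] → 0x38007  P=1,RW=1,US=1,PS=0
  L1 @0x38[15] → 0x3A007  P=1,RW=1,US=1,PS=0
  L2 @0x3A[11] → 0x3E007  P=1,RW=1,US=1,PS=0
  L3 @0x3E[7] → 0x42003  P=1,RW=1,US=0,PS=0
  ✗ PROTECTION_VIOLATION  [4 reads]

Access #1 fault: NONE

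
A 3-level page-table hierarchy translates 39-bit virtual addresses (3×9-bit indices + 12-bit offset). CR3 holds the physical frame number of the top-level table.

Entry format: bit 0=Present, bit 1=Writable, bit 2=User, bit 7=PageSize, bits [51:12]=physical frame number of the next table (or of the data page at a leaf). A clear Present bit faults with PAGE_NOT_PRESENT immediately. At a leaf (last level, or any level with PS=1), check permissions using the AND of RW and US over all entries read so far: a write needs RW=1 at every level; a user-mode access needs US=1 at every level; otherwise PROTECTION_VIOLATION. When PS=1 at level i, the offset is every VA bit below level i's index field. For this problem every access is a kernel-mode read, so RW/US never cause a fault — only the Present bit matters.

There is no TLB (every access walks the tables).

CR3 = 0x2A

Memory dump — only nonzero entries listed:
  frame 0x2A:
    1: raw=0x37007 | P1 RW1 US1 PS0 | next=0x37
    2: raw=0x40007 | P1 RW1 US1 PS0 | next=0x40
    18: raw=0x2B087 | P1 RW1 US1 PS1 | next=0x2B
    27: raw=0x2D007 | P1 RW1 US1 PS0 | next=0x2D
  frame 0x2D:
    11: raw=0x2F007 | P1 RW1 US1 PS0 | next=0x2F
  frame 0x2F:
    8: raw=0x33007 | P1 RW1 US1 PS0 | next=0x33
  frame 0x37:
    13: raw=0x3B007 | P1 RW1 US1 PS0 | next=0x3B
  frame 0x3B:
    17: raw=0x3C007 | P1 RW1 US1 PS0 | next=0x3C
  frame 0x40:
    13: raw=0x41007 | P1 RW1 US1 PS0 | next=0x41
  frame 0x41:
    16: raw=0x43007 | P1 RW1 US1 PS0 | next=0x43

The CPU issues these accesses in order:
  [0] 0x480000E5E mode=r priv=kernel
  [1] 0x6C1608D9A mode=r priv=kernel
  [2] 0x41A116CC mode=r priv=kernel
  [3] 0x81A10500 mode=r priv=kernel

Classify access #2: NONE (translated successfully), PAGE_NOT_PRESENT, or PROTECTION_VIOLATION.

Trace:
#0 VA=0x480000E5E (r,kernel):
  L0 @0x2A[18] → 0x2B087  P=1,RW=1,US=1,PS=1
  ✓ 0x2BE5E (huge @L0)  — 1 lookups
#1 VA=0x6C1608D9A (r,kernel):
  L0 @0x2A[27] → 0x2D007  P=1,RW=1,US=1,PS=0
  L1 @0x2D[11] → 0x2F007  P=1,RW=1,US=1,PS=0
  L2 @0x2F[8] → 0x33007  P=1,RW=1,US=1,PS=0
  ✓ 0x33D9A  — 3 lookups
#2 VA=0x41A116CC (r,kernel):
  L0 @0x2A[1] → 0x37007  P=1,RW=1,US=1,PS=0
  L1 @0x37[13] → 0x3B007  P=1,RW=1,US=1,PS=0
  L2 @0x3B[17] → 0x3C007  P=1,RW=1,US=1,PS=0
  ✓ 0x3C6CC  — 3 lookups
#3 VA=0x81A10500 (r,kernel):
  L0 @0x2A[2] → 0x40007  P=1,RW=1,US=1,PS=0
  L1 @0x40[13] → 0x41007  P=1,RW=1,US=1,PS=0
  L2 @0x41[16] → 0x43007  P=1,RW=1,US=1,PS=0
  ✓ 0x43500  — 3 lookups

Access #2 fault: NONE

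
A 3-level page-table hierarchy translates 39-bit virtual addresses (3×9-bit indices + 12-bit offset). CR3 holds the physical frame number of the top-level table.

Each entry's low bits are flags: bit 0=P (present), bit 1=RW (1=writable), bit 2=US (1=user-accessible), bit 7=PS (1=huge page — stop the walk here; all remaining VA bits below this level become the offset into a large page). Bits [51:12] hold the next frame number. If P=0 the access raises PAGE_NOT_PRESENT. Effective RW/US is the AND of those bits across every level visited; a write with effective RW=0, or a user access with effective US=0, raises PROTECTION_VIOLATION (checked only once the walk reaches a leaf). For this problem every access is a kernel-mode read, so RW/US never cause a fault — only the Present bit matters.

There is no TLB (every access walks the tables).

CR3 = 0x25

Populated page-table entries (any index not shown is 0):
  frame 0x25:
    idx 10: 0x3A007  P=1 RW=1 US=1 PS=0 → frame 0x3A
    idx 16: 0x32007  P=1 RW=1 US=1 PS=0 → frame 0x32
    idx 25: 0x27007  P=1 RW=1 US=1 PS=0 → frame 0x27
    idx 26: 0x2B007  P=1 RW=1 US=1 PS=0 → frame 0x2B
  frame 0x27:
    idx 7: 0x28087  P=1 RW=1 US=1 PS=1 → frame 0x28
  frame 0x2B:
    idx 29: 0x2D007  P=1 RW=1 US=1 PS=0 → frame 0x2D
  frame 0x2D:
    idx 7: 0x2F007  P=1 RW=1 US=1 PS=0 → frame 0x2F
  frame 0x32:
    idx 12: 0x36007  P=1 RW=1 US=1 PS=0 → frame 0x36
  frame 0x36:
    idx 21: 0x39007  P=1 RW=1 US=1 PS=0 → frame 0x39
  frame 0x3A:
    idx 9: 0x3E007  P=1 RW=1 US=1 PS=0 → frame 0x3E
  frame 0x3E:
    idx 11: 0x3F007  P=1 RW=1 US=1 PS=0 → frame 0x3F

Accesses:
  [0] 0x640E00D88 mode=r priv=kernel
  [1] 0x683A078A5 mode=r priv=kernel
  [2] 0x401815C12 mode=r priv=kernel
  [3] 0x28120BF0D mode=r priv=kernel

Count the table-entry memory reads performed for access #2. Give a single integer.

Per-access translation:
#0 VA=0x640E00D88 (r,kernel):
  lvl0: tbl 0x25, slot 25 ⇒ 0x27007 (P1/RW1/US1/PS0)
  lvl1: tbl 0x27, slot 7 ⇒ 0x28087 (P1/RW1/US1/PS1)
  ✓ 0x28D88 (huge @L1)  — 2 lookups
#1 VA=0x683A078A5 (r,kernel):
  lvl0: tbl 0x25, slot 26 ⇒ 0x2B007 (P1/RW1/US1/PS0)
  lvl1: tbl 0x2B, slot 29 ⇒ 0x2D007 (P1/RW1/US1/PS0)
  lvl2: tbl 0x2D, slot 7 ⇒ 0x2F007 (P1/RW1/US1/PS0)
  ✓ 0x2F8A5  — 3 lookups
#2 VA=0x401815C12 (r,kernel):
  lvl0: tbl 0x25, slot 16 ⇒ 0x32007 (P1/RW1/US1/PS0)
  lvl1: tbl 0x32, slot 12 ⇒ 0x36007 (P1/RW1/US1/PS0)
  lvl2: tbl 0x36, slot 21 ⇒ 0x39007 (P1/RW1/US1/PS0)
  ✓ 0x39C12  — 3 lookups
#3 VA=0x28120BF0D (r,kernel):
  lvl0: tbl 0x25, slot 10 ⇒ 0x3A007 (P1/RW1/US1/PS0)
  lvl1: tbl 0x3A, slot 9 ⇒ 0x3E007 (P1/RW1/US1/PS0)
  lvl2: tbl 0x3E, slot 11 ⇒ 0x3F007 (P1/RW1/US1/PS0)
  ✓ 0x3FF0D  — 3 lookups

Entries read for #2: 3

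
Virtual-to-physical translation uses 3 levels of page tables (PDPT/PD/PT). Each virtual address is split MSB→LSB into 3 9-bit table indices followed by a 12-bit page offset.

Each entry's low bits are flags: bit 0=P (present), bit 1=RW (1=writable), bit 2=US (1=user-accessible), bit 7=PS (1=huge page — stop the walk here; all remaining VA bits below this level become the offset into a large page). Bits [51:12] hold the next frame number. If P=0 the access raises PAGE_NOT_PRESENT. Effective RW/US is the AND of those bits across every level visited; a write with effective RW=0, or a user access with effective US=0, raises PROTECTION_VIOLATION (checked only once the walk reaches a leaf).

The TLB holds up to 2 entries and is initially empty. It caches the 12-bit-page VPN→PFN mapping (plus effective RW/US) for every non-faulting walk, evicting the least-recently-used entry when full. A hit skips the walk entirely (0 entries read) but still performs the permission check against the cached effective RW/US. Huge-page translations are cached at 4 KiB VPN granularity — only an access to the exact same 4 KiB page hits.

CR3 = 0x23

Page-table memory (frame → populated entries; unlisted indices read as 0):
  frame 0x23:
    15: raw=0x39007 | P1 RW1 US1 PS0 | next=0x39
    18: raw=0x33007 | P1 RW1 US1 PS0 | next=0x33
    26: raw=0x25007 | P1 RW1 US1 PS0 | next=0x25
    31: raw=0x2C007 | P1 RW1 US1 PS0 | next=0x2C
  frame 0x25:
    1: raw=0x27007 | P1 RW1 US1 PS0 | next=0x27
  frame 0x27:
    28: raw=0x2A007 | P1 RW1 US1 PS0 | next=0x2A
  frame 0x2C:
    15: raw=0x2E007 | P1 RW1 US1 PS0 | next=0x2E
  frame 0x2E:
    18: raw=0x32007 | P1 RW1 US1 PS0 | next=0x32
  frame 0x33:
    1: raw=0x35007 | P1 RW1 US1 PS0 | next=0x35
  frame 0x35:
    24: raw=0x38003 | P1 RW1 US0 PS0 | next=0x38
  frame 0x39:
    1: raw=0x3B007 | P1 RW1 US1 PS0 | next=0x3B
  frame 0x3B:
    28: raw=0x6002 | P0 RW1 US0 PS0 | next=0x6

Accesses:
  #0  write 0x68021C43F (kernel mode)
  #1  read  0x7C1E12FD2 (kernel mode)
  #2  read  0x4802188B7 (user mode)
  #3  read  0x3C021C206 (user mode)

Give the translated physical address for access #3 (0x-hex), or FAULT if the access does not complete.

Per-access translation:
#0 VA=0x68021C43F (w,kernel):
  L0 @0x23[26] → 0x25007  P=1,RW=1,US=1,PS=0
  L1 @0x25[1] → 0x27007  P=1,RW=1,US=1,PS=0
  L2 @0x27[28] → 0x2A007  P=1,RW=1,US=1,PS=0
  ⇒ phys 0x2A43F  [3 reads]
#1 VA=0x7C1E12FD2 (r,kernel):
  L0 @0x23[31] → 0x2C007  P=1,RW=1,US=1,PS=0
  L1 @0x2C[15] → 0x2E007  P=1,RW=1,US=1,PS=0
  L2 @0x2E[18] → 0x32007  P=1,RW=1,US=1,PS=0
  ⇒ phys 0x32FD2  [3 reads]
#2 VA=0x4802188B7 (r,user):
  L0 @0x23[18] → 0x33007  P=1,RW=1,US=1,PS=0
  L1 @0x33[1] → 0x35007  P=1,RW=1,US=1,PS=0
  L2 @0x35[24] → 0x38003  P=1,RW=1,US=0,PS=0
  ✗ PROTECTION_VIOLATION  [3 reads]
#3 VA=0x3C021C206 (r,user):
  L0 @0x23[15] → 0x39007  P=1,RW=1,US=1,PS=0
  L1 @0x39[1] → 0x3B007  P=1,RW=1,US=1,PS=0
  L2 @0x3B[28] → 0x6002  P=0,RW=1,US=0,PS=0
  ✗ PAGE_NOT_PRESENT  [3 reads]

Access #3 PA: FAULT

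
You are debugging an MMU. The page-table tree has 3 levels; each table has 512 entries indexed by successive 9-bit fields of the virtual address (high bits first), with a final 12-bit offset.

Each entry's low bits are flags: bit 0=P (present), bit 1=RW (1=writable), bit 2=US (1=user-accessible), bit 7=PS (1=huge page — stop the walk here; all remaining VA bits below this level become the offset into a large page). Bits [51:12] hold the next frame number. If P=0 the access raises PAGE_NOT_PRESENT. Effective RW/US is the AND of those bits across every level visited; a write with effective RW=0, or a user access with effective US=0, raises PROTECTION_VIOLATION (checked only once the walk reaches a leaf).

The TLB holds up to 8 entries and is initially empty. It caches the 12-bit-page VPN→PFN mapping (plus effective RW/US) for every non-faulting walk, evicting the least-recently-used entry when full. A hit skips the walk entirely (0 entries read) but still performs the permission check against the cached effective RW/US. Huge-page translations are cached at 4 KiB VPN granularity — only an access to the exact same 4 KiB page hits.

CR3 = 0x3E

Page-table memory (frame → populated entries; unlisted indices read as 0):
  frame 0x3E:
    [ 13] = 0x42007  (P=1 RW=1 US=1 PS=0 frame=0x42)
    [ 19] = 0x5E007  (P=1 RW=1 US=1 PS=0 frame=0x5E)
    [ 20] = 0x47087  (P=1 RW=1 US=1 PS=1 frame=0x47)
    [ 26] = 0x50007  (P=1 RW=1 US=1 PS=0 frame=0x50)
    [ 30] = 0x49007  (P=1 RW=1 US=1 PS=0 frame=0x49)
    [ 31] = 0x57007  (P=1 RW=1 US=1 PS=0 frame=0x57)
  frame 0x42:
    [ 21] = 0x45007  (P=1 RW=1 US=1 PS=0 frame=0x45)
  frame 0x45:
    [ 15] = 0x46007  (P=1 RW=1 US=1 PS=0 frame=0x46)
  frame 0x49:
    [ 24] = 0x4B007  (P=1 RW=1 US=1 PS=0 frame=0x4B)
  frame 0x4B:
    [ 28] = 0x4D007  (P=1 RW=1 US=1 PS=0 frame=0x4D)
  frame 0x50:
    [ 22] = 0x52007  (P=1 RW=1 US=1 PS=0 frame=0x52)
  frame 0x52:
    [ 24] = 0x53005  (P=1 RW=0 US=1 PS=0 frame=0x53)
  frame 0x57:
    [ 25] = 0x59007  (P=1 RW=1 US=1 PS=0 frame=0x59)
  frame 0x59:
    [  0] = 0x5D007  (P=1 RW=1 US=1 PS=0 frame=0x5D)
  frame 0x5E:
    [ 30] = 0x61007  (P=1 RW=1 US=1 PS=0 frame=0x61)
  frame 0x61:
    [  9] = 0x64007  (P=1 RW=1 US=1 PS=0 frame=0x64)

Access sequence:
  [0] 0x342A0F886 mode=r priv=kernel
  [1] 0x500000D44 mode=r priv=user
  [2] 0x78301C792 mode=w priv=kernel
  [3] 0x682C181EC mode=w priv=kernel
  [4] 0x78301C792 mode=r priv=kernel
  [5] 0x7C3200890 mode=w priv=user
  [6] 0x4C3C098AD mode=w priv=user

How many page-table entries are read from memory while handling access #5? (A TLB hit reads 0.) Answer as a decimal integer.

Walk each access:
#0 VA=0x342A0F886 (r,kernel):
  [0] read 0x3E idx=13: raw=0x42007 flags P=1 W=1 U=1 S=0
  [1] read 0x42 idx=21: raw=0x45007 flags P=1 W=1 U=1 S=0
  [2] read 0x45 idx=15: raw=0x46007 flags P=1 W=1 U=1 S=0
  → PA=0x46886  (3 entries read)
#1 VA=0x500000D44 (r,user):
  [0] read 0x3E idx=20: raw=0x47087 flags P=1 W=1 U=1 S=1
  → PA=0x47D44 (huge @L0)  (1 entries read)
#2 VA=0x78301C792 (w,kernel):
  [0] read 0x3E idx=30: raw=0x49007 flags P=1 W=1 U=1 S=0
  [1] read 0x49 idx=24: raw=0x4B007 flags P=1 W=1 U=1 S=0
  [2] read 0x4B idx=28: raw=0x4D007 flags P=1 W=1 U=1 S=0
  → PA=0x4D792  (3 entries read)
#3 VA=0x682C181EC (w,kernel):
  [0] read 0x3E idx=26: raw=0x50007 flags P=1 W=1 U=1 S=0
  [1] read 0x50 idx=22: raw=0x52007 flags P=1 W=1 U=1 S=0
  [2] read 0x52 idx=24: raw=0x53005 flags P=1 W=0 U=1 S=0
  → PROTECTION_VIOLATION  (3 entries read)
#4 VA=0x78301C792 (r,kernel):
  TLB hit vpn=0x78301C → PA=0x4D792
#5 VA=0x7C3200890 (w,user):
  [0] read 0x3E idx=31: raw=0x57007 flags P=1 W=1 U=1 S=0
  [1] read 0x57 idx=25: raw=0x59007 flags P=1 W=1 U=1 S=0
  [2] read 0x59 idx=0: raw=0x5D007 flags P=1 W=1 U=1 S=0
  → PA=0x5D890  (3 entries read)
#6 VA=0x4C3C098AD (w,user):
  [0] read 0x3E idx=19: raw=0x5E007 flags P=1 W=1 U=1 S=0
  [1] read 0x5E idx=30: raw=0x61007 flags P=1 W=1 U=1 S=0
  [2] read 0x61 idx=9: raw=0x64007 flags P=1 W=1 U=1 S=0
  → PA=0x648AD  (3 entries read)

Entries read for #5: 3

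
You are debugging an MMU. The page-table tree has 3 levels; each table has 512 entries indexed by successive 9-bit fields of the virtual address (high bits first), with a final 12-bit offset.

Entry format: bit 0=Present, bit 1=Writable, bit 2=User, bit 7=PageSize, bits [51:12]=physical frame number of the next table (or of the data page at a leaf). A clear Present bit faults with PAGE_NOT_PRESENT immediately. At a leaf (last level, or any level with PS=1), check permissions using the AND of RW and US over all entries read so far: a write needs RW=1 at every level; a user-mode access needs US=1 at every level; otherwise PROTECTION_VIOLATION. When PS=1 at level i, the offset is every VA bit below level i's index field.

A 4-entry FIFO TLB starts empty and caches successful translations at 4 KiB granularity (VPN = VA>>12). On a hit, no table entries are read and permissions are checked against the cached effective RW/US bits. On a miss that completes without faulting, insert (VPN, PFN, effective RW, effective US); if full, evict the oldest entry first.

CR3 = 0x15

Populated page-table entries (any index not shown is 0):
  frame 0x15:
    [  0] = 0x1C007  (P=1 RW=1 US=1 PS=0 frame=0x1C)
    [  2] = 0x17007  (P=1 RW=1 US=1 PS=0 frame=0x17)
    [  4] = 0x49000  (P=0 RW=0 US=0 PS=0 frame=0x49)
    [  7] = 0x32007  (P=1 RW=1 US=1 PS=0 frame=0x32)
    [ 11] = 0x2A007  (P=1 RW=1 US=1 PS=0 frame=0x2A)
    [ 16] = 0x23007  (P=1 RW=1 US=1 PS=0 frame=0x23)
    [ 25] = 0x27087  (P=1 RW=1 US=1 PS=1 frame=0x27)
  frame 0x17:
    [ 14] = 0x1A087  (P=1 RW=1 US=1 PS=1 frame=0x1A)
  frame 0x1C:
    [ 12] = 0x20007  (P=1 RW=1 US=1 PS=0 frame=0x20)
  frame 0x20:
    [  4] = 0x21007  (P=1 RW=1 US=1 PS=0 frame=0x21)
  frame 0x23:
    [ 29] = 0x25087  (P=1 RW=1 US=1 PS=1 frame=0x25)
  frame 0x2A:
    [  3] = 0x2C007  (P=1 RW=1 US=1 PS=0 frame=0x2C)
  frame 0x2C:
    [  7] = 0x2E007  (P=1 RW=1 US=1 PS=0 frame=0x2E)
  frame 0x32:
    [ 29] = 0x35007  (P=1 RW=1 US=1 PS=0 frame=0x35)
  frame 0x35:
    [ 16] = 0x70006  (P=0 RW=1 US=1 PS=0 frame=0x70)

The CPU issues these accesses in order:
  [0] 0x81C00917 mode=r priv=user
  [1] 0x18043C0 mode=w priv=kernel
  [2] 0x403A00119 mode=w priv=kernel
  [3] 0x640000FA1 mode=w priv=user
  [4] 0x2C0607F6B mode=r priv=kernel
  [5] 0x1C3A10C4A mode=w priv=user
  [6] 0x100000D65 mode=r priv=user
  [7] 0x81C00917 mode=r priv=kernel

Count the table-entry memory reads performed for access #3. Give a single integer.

Trace:
#0 VA=0x81C00917 (r,user):
  lvl0: tbl 0x15, slot 2 ⇒ 0x17007 (P1/RW1/US1/PS0)
  lvl1: tbl 0x17, slot 14 ⇒ 0x1A087 (P1/RW1/US1/PS1)
  ✓ 0x1A917 (huge @L1)  — 2 lookups
#1 VA=0x18043C0 (w,kernel):
  lvl0: tbl 0x15, slot 0 ⇒ 0x1C007 (P1/RW1/US1/PS0)
  lvl1: tbl 0x1C, slot 12 ⇒ 0x20007 (P1/RW1/US1/PS0)
  lvl2: tbl 0x20, slot 4 ⇒ 0x21007 (P1/RW1/US1/PS0)
  ✓ 0x213C0  — 3 lookups
#2 VA=0x403A00119 (w,kernel):
  lvl0: tbl 0x15, slot 16 ⇒ 0x23007 (P1/RW1/US1/PS0)
  lvl1: tbl 0x23, slot 29 ⇒ 0x25087 (P1/RW1/US1/PS1)
  ✓ 0x25119 (huge @L1)  — 2 lookups
#3 VA=0x640000FA1 (w,user):
  lvl0: tbl 0x15, slot 25 ⇒ 0x27087 (P1/RW1/US1/PS1)
  ✓ 0x27FA1 (huge @L0)  — 1 lookups
#4 VA=0x2C0607F6B (r,kernel):
  lvl0: tbl 0x15, slot 11 ⇒ 0x2A007 (P1/RW1/US1/PS0)
  lvl1: tbl 0x2A, slot 3 ⇒ 0x2C007 (P1/RW1/US1/PS0)
  lvl2: tbl 0x2C, slot 7 ⇒ 0x2E007 (P1/RW1/US1/PS0)
  ✓ 0x2EF6B  — 3 lookups
#5 VA=0x1C3A10C4A (w,user):
  lvl0: tbl 0x15, slot 7 ⇒ 0x32007 (P1/RW1/US1/PS0)
  lvl1: tbl 0x32, slot 29 ⇒ 0x35007 (P1/RW1/US1/PS0)
  lvl2: tbl 0x35, slot 16 ⇒ 0x70006 (P0/RW1/US1/PS0)
  ⇒ fault: PAGE_NOT_PRESENT  — 3 lookups
#6 VA=0x100000D65 (r,user):
  lvl0: tbl 0x15, slot 4 ⇒ 0x49000 (P0/RW0/US0/PS0)
  ⇒ fault: PAGE_NOT_PRESENT  — 1 lookups
#7 VA=0x81C00917 (r,kernel):
  lvl0: tbl 0x15, slot 2 ⇒ 0x17007 (P1/RW1/US1/PS0)
  lvl1: tbl 0x17, slot 14 ⇒ 0x1A087 (P1/RW1/US1/PS1)
  ✓ 0x1A917 (huge @L1)  — 2 lookups

Entries read for #3: 1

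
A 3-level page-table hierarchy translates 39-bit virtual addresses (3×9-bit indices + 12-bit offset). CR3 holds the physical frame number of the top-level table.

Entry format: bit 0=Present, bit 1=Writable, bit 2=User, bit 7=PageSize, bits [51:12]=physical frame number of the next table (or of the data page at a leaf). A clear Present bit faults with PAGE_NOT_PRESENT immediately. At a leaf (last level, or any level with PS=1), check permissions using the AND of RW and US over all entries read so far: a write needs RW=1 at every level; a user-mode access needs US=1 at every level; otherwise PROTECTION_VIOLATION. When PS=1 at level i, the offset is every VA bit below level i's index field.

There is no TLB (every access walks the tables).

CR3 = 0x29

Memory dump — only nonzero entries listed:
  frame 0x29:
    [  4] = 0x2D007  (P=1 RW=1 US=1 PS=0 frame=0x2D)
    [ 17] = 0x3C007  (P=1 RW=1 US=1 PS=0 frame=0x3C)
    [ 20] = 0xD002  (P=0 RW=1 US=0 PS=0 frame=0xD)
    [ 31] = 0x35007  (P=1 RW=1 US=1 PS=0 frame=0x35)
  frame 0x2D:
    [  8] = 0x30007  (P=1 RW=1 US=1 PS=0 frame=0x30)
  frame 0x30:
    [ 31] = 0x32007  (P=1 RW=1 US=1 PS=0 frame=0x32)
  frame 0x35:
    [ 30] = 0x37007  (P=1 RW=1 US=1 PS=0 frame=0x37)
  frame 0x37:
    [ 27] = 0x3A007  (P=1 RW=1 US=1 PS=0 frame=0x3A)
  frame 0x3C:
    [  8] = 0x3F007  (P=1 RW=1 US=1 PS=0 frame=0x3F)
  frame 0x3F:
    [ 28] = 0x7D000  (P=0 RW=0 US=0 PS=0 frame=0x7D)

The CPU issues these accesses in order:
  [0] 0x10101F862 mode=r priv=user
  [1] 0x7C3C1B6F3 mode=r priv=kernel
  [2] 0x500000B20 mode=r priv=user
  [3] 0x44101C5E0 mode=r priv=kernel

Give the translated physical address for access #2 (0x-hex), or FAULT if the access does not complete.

Trace:
#0 VA=0x10101F862 (r,user):
  [0] read 0x29 idx=4: raw=0x2D007 flags P=1 W=1 U=1 S=0
  [1] read 0x2D idx=8: raw=0x30007 flags P=1 W=1 U=1 S=0
  [2] read 0x30 idx=31: raw=0x32007 flags P=1 W=1 U=1 S=0
  → PA=0x32862  (3 entries read)
#1 VA=0x7C3C1B6F3 (r,kernel):
  [0] read 0x29 idx=31: raw=0x35007 flags P=1 W=1 U=1 S=0
  [1] read 0x35 idx=30: raw=0x37007 flags P=1 W=1 U=1 S=0
  [2] read 0x37 idx=27: raw=0x3A007 flags P=1 W=1 U=1 S=0
  → PA=0x3A6F3  (3 entries read)
#2 VA=0x500000B20 (r,user):
  [0] read 0x29 idx=20: raw=0xD002 flags P=0 W=1 U=0 S=0
  → PAGE_NOT_PRESENT  (1 entries read)
#3 VA=0x44101C5E0 (r,kernel):
  [0] read 0x29 idx=17: raw=0x3C007 flags P=1 W=1 U=1 S=0
  [1] read 0x3C idx=8: raw=0x3F007 flags P=1 W=1 U=1 S=0
  [2] read 0x3F idx=28: raw=0x7D000 flags P=0 W=0 U=0 S=0
  → PAGE_NOT_PRESENT  (3 entries read)

Access #2 PA: FAULT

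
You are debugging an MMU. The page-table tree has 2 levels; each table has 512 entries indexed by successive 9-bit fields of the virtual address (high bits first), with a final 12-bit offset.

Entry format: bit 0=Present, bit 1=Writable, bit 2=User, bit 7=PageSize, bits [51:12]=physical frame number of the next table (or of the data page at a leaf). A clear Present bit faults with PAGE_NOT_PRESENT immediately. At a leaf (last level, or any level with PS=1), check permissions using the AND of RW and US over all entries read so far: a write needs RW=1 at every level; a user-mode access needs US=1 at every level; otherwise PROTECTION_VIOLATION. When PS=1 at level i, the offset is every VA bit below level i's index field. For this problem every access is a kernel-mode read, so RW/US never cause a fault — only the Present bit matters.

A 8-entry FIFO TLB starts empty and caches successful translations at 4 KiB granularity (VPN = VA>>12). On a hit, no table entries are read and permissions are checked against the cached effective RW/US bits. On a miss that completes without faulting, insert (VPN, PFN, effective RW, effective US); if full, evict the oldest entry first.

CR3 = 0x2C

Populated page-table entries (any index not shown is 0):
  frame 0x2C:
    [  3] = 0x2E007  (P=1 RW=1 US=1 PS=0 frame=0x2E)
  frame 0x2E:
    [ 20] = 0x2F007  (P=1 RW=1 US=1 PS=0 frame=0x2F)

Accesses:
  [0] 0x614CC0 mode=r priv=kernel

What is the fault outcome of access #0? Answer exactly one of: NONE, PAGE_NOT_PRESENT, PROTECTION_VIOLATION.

Trace:
#0 VA=0x614CC0 (r,kernel):
  L0 @0x2C[3] → 0x2E007  P=1,RW=1,US=1,PS=0
  L1 @0x2E[20] → 0x2F007  P=1,RW=1,US=1,PS=0
  ✓ 0x2FCC0  — 2 lookups

Access #0 fault: NONE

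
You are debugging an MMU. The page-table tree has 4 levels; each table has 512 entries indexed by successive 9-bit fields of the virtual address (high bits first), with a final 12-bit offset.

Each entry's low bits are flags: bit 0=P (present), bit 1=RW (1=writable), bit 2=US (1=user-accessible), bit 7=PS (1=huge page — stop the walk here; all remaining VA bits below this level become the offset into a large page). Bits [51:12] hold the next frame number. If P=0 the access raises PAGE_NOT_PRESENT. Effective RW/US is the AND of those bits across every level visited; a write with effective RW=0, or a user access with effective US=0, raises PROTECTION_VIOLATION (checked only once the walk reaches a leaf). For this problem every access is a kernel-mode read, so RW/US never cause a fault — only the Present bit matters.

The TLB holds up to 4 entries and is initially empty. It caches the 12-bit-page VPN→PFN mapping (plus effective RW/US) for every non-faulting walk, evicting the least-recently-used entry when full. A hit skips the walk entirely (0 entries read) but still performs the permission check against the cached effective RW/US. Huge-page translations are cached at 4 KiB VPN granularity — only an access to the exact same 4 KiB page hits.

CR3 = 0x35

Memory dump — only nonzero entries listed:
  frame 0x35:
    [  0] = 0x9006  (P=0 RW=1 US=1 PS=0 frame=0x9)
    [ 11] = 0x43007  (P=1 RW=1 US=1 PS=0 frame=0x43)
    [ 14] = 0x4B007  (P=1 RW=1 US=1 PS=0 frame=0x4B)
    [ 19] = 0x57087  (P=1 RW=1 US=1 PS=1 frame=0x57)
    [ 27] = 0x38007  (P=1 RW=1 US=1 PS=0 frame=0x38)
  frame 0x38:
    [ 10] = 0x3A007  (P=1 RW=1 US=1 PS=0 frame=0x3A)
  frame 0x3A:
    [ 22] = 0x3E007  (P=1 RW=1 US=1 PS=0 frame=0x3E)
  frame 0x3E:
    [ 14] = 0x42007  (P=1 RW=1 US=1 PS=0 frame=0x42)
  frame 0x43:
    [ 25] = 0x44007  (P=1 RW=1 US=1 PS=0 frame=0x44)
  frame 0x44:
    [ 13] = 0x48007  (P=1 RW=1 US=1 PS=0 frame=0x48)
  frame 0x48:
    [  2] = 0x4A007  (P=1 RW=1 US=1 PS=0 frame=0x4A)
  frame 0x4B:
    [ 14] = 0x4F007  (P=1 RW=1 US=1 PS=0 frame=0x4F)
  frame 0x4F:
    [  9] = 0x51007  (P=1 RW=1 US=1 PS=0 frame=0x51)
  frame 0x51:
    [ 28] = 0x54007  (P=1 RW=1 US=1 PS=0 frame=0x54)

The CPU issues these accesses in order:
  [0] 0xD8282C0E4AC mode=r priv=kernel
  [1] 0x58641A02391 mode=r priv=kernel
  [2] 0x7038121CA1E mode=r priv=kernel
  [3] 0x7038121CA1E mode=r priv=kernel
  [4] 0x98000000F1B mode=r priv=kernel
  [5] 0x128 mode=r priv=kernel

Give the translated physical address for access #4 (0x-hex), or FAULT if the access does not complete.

Walk each access:
#0 VA=0xD8282C0E4AC (r,kernel):
  [0] read 0x35 idx=27: raw=0x38007 flags P=1 W=1 U=1 S=0
  [1] read 0x38 idx=10: raw=0x3A007 flags P=1 W=1 U=1 S=0
  [2] read 0x3A idx=22: raw=0x3E007 flags P=1 W=1 U=1 S=0
  [3] read 0x3E idx=14: raw=0x42007 flags P=1 W=1 U=1 S=0
  ⇒ phys 0x424AC  [4 reads]
#1 VA=0x58641A02391 (r,kernel):
  [0] read 0x35 idx=11: raw=0x43007 flags P=1 W=1 U=1 S=0
  [1] read 0x43 idx=25: raw=0x44007 flags P=1 W=1 U=1 S=0
  [2] read 0x44 idx=13: raw=0x48007 flags P=1 W=1 U=1 S=0
  [3] read 0x48 idx=2: raw=0x4A007 flags P=1 W=1 U=1 S=0
  ⇒ phys 0x4A391  [4 reads]
#2 VA=0x7038121CA1E (r,kernel):
  [0] read 0x35 idx=14: raw=0x4B007 flags P=1 W=1 U=1 S=0
  [1] read 0x4B idx=14: raw=0x4F007 flags P=1 W=1 U=1 S=0
  [2] read 0x4F idx=9: raw=0x51007 flags P=1 W=1 U=1 S=0
  [3] read 0x51 idx=28: raw=0x54007 flags P=1 W=1 U=1 S=0
  ⇒ phys 0x54A1E  [4 reads]
#3 VA=0x7038121CA1E (r,kernel):
  TLB hit vpn=0x7038121C → PA=0x54A1E
#4 VA=0x98000000F1B (r,kernel):
  [0] read 0x35 idx=19: raw=0x57087 flags P=1 W=1 U=1 S=1
  ⇒ phys 0x57F1B (huge @L0)  [1 reads]
#5 VA=0x128 (r,kernel):
  [0] read 0x35 idx=0: raw=0x9006 flags P=0 W=1 U=1 S=0
  → PAGE_NOT_PRESENT  (1 entries read)

Access #4 PA: 0x57F1B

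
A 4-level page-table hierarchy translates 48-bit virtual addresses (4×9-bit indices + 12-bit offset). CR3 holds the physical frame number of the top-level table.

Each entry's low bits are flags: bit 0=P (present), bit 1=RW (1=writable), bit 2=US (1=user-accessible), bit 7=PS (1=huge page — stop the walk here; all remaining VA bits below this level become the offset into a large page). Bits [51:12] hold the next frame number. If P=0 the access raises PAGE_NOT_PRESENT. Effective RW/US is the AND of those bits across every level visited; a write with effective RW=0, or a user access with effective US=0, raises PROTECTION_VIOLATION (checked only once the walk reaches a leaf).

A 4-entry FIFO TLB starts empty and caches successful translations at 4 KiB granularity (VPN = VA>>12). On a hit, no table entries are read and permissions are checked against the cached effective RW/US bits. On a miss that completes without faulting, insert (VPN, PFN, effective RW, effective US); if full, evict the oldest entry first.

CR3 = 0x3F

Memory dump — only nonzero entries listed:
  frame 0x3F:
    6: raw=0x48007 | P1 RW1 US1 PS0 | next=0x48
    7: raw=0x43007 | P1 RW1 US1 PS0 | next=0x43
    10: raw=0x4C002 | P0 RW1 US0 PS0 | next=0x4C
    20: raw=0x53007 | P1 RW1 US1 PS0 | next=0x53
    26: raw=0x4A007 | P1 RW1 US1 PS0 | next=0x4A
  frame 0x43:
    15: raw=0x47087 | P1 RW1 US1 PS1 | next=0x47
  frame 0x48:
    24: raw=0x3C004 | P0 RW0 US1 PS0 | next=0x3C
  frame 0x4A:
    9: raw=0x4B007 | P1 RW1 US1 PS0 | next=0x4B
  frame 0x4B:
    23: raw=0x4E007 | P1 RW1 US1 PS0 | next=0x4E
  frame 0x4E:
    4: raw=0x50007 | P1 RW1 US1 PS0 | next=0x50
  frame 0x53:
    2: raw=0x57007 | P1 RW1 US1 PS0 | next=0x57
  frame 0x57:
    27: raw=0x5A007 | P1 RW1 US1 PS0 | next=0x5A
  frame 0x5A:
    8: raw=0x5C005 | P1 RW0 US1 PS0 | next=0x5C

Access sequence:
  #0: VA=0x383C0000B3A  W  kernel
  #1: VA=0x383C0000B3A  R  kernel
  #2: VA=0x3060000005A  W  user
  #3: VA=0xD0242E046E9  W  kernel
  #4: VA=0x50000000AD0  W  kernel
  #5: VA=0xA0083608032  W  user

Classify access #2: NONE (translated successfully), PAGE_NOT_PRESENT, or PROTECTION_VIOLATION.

Trace:
#0 VA=0x383C0000B3A (w,kernel):
  [0] read 0x3F idx=7: raw=0x43007 flags P=1 W=1 U=1 S=0
  [1] read 0x43 idx=15: raw=0x47087 flags P=1 W=1 U=1 S=1
  ✓ 0x47B3A (huge @L1)  — 2 lookups
#1 VA=0x383C0000B3A (r,kernel):
  TLB hit vpn=0x383C0000 → PA=0x47B3A
#2 VA=0x3060000005A (w,user):
  [0] read 0x3F idx=6: raw=0x48007 flags P=1 W=1 U=1 S=0
  [1] read 0x48 idx=24: raw=0x3C004 flags P=0 W=0 U=1 S=0
  ⇒ fault: PAGE_NOT_PRESENT  — 2 lookups
#3 VA=0xD0242E046E9 (w,kernel):
  [0] read 0x3F idx=26: raw=0x4A007 flags P=1 W=1 U=1 S=0
  [1] read 0x4A idx=9: raw=0x4B007 flags P=1 W=1 U=1 S=0
  [2] read 0x4B idx=23: raw=0x4E007 flags P=1 W=1 U=1 S=0
  [3] read 0x4E idx=4: raw=0x50007 flags P=1 W=1 U=1 S=0
  ✓ 0x506E9  — 4 lookups
#4 VA=0x50000000AD0 (w,kernel):
  [0] read 0x3F idx=10: raw=0x4C002 flags P=0 W=1 U=0 S=0
  ⇒ fault: PAGE_NOT_PRESENT  — 1 lookups
#5 VA=0xA0083608032 (w,user):
  [0] read 0x3F idx=20: raw=0x53007 flags P=1 W=1 U=1 S=0
  [1] read 0x53 idx=2: raw=0x57007 flags P=1 W=1 U=1 S=0
  [2] read 0x57 idx=27: raw=0x5A007 flags P=1 W=1 U=1 S=0
  [3] read 0x5A idx=8: raw=0x5C005 flags P=1 W=0 U=1 S=0
  ⇒ fault: PROTECTION_VIOLATION  — 4 lookups

Access #2 fault: PAGE_NOT_PRESENT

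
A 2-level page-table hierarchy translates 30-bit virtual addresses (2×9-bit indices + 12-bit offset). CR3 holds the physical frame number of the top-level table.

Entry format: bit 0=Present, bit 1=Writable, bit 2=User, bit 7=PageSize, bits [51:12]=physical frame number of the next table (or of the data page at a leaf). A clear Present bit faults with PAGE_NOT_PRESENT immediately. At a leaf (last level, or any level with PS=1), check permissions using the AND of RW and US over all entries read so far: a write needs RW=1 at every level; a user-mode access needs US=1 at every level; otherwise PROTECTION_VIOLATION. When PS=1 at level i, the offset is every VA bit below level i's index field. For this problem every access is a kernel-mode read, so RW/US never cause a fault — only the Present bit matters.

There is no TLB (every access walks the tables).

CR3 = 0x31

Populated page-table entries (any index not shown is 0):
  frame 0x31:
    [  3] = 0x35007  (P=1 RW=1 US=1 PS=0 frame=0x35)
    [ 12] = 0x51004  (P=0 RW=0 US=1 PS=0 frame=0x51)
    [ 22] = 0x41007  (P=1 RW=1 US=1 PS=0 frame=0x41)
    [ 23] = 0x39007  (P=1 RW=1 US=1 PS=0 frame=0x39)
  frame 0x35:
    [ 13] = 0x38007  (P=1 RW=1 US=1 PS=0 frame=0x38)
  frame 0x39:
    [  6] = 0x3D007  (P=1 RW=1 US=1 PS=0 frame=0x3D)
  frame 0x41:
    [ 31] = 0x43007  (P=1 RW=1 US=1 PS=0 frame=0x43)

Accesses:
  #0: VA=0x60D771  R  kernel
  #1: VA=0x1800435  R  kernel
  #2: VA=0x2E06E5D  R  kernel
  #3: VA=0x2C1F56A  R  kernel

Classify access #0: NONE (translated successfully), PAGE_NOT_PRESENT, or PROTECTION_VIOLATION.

Per-access translation:
#0 VA=0x60D771 (r,kernel):
  L0: frame=0x31 idx=3 entry=0x35007 [P=1 RW=1 US=1 PS=0]
  L1: frame=0x35 idx=13 entry=0x38007 [P=1 RW=1 US=1 PS=0]
  ⇒ phys 0x38771  [2 reads]
#1 VA=0x1800435 (r,kernel):
  L0: frame=0x31 idx=12 entry=0x51004 [P=0 RW=0 US=1 PS=0]
  → PAGE_NOT_PRESENT  (1 entries read)
#2 VA=0x2E06E5D (r,kernel):
  L0: frame=0x31 idx=23 entry=0x39007 [P=1 RW=1 US=1 PS=0]
  L1: frame=0x39 idx=6 entry=0x3D007 [P=1 RW=1 US=1 PS=0]
  ⇒ phys 0x3DE5D  [2 reads]
#3 VA=0x2C1F56A (r,kernel):
  L0: frame=0x31 idx=22 entry=0x41007 [P=1 RW=1 US=1 PS=0]
  L1: frame=0x41 idx=31 entry=0x43007 [P=1 RW=1 US=1 PS=0]
  ⇒ phys 0x4356A  [2 reads]

Access #0 fault: NONE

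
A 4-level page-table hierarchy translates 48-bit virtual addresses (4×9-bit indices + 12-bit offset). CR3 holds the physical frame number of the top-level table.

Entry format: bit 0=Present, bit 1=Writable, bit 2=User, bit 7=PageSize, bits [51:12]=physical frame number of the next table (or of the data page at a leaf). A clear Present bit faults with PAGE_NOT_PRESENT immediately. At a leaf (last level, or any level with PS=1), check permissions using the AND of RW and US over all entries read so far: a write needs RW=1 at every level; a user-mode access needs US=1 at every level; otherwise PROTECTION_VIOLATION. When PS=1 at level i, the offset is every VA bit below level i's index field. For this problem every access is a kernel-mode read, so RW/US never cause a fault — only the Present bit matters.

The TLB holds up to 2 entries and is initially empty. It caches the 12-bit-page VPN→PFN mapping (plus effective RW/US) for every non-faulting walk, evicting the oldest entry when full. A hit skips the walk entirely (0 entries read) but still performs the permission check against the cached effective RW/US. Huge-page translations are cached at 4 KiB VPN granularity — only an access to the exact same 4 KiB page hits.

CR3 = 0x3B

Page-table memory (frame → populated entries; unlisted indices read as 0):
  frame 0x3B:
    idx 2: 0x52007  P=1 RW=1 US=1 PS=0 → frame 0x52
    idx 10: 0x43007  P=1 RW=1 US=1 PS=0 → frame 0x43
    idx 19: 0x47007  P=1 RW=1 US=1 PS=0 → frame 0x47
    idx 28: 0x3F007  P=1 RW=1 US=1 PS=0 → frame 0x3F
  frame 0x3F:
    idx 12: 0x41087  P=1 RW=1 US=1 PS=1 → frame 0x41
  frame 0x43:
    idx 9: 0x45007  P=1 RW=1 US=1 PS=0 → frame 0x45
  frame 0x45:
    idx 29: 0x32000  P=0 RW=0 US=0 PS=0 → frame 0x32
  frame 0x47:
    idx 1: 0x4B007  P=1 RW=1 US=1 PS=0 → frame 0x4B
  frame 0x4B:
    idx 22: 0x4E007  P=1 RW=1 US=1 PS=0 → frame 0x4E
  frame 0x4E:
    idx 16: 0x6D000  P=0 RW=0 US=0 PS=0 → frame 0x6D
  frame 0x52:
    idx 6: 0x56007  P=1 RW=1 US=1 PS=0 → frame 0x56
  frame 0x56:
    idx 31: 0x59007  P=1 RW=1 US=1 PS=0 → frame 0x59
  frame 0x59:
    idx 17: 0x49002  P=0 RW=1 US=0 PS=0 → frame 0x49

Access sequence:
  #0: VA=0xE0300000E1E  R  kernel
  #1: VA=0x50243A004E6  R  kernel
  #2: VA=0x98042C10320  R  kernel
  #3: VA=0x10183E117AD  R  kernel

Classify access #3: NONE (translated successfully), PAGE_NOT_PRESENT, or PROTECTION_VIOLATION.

Trace:
#0 VA=0xE0300000E1E (r,kernel):
  L0 @0x3B[28] → 0x3F007  P=1,RW=1,US=1,PS=0
  L1 @0x3F[12] → 0x41087  P=1,RW=1,US=1,PS=1
  ⇒ phys 0x41E1E (huge @L1)  [2 reads]
#1 VA=0x50243A004E6 (r,kernel):
  L0 @0x3B[10] → 0x43007  P=1,RW=1,US=1,PS=0
  L1 @0x43[9] → 0x45007  P=1,RW=1,US=1,PS=0
  L2 @0x45[29] → 0x32000  P=0,RW=0,US=0,PS=0
  ⇒ fault: PAGE_NOT_PRESENT  — 3 lookups
#2 VA=0x98042C10320 (r,kernel):
  L0 @0x3B[19] → 0x47007  P=1,RW=1,US=1,PS=0
  L1 @0x47[1] → 0x4B007  P=1,RW=1,US=1,PS=0
  L2 @0x4B[22] → 0x4E007  P=1,RW=1,US=1,PS=0
  L3 @0x4E[16] → 0x6D000  P=0,RW=0,US=0,PS=0
  ⇒ fault: PAGE_NOT_PRESENT  — 4 lookups
#3 VA=0x10183E117AD (r,kernel):
  L0 @0x3B[2] → 0x52007  P=1,RW=1,US=1,PS=0
  L1 @0x52[6] → 0x56007  P=1,RW=1,US=1,PS=0
  L2 @0x56[31] → 0x59007  P=1,RW=1,US=1,PS=0
  L3 @0x59[17] → 0x49002  P=0,RW=1,US=0,PS=0
  ⇒ fault: PAGE_NOT_PRESENT  — 4 lookups

Access #3 fault: PAGE_NOT_PRESENT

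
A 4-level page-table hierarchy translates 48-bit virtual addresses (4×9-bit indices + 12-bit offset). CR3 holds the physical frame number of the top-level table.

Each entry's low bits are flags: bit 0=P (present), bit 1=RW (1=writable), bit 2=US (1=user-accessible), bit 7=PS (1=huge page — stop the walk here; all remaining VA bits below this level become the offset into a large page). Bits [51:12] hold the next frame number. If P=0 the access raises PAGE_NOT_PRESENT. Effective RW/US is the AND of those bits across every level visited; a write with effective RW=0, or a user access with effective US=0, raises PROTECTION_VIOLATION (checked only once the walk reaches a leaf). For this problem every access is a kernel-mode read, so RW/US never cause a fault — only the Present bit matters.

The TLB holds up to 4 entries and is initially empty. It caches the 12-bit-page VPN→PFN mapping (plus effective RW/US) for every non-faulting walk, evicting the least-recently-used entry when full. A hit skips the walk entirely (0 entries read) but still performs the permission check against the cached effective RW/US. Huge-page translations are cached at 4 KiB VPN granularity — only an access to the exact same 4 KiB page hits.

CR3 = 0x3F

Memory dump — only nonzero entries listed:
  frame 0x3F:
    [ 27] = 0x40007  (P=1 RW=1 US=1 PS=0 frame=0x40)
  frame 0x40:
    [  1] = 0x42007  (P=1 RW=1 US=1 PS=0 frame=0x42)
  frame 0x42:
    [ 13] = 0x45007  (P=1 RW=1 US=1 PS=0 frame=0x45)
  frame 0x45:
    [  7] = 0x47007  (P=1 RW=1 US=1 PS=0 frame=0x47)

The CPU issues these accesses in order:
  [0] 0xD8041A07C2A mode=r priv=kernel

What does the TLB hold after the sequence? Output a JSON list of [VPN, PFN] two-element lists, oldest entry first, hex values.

Trace:
#0 VA=0xD8041A07C2A (r,kernel):
  L0 @0x3F[27] → 0x40007  P=1,RW=1,US=1,PS=0
  L1 @0x40[1] → 0x42007  P=1,RW=1,US=1,PS=0
  L2 @0x42[13] → 0x45007  P=1,RW=1,US=1,PS=0
  L3 @0x45[7] → 0x47007  P=1,RW=1,US=1,PS=0
  → PA=0x47C2A  (4 entries read)

TLB: [["0xD8041A07", "0x47"]]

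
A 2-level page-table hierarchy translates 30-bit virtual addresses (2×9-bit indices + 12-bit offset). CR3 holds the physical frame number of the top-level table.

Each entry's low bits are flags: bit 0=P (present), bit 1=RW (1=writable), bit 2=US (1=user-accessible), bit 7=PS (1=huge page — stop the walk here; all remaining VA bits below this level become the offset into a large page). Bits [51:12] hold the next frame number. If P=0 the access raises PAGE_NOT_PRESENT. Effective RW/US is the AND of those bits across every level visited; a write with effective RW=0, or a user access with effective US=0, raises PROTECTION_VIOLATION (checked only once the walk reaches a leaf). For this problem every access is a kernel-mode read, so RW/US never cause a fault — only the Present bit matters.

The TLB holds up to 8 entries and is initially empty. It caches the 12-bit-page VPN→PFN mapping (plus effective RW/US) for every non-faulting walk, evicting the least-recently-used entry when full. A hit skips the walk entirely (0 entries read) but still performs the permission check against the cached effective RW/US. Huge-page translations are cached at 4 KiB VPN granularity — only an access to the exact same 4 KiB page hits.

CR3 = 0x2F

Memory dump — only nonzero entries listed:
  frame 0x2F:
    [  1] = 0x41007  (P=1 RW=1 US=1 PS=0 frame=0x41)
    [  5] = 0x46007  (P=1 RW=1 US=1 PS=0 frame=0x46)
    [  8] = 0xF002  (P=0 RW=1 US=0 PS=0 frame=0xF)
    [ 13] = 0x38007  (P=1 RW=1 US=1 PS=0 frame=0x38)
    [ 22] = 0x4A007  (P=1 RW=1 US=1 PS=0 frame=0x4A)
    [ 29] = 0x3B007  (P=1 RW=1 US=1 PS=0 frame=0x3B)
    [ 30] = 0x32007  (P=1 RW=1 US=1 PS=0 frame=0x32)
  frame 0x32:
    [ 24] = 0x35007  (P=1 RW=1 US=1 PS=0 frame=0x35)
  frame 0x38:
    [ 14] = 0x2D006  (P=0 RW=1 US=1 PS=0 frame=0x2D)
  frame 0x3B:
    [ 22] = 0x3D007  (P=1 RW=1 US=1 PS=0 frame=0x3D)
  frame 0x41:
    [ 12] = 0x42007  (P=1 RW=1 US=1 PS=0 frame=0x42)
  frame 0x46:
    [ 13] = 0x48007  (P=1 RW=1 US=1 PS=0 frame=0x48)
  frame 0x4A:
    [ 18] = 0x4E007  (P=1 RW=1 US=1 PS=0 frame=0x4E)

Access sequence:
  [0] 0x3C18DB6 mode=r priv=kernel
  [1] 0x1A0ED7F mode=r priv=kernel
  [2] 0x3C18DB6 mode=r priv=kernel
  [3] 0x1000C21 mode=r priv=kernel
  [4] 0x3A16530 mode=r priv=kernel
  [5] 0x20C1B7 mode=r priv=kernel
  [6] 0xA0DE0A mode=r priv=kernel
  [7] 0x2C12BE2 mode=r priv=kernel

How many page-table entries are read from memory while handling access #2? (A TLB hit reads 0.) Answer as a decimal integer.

Walk each access:
#0 VA=0x3C18DB6 (r,kernel):
  lvl0: tbl 0x2F, slot 30 ⇒ 0x32007 (P1/RW1/US1/PS0)
  lvl1: tbl 0x32, slot 24 ⇒ 0x35007 (P1/RW1/US1/PS0)
  → PA=0x35DB6  (2 entries read)
#1 VA=0x1A0ED7F (r,kernel):
  lvl0: tbl 0x2F, slot 13 ⇒ 0x38007 (P1/RW1/US1/PS0)
  lvl1: tbl 0x38, slot 14 ⇒ 0x2D006 (P0/RW1/US1/PS0)
  ⇒ fault: PAGE_NOT_PRESENT  — 2 lookups
#2 VA=0x3C18DB6 (r,kernel):
  TLB hit vpn=0x3C18 → PA=0x35DB6
#3 VA=0x1000C21 (r,kernel):
  lvl0: tbl 0x2F, slot 8 ⇒ 0xF002 (P0/RW1/US0/PS0)
  ⇒ fault: PAGE_NOT_PRESENT  — 1 lookups
#4 VA=0x3A16530 (r,kernel):
  lvl0: tbl 0x2F, slot 29 ⇒ 0x3B007 (P1/RW1/US1/PS0)
  lvl1: tbl 0x3B, slot 22 ⇒ 0x3D007 (P1/RW1/US1/PS0)
  → PA=0x3D530  (2 entries read)
#5 VA=0x20C1B7 (r,kernel):
  lvl0: tbl 0x2F, slot 1 ⇒ 0x41007 (P1/RW1/US1/PS0)
  lvl1: tbl 0x41, slot 12 ⇒ 0x42007 (P1/RW1/US1/PS0)
  → PA=0x421B7  (2 entries read)
#6 VA=0xA0DE0A (r,kernel):
  lvl0: tbl 0x2F, slot 5 ⇒ 0x46007 (P1/RW1/US1/PS0)
  lvl1: tbl 0x46, slot 13 ⇒ 0x48007 (P1/RW1/US1/PS0)
  → PA=0x48E0A  (2 entries read)
#7 VA=0x2C12BE2 (r,kernel):
  lvl0: tbl 0x2F, slot 22 ⇒ 0x4A007 (P1/RW1/US1/PS0)
  lvl1: tbl 0x4A, slot 18 ⇒ 0x4E007 (P1/RW1/US1/PS0)
  → PA=0x4EBE2  (2 entries read)

Entries read for #2: 0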